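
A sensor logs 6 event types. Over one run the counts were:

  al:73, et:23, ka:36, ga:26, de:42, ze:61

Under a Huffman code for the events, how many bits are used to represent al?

Build the tree from the bottom:
et(23) + ga(26) → 49
ka(36) + de(42) → 78
49 + ze(61) → 110
al(73) + 78 → 151
110 + 151 → 261
The subtree containing al is merged 2 times, so code length = 2.

2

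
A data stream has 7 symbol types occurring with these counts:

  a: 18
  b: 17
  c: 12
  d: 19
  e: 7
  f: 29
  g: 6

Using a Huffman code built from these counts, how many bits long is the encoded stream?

289

Merge the two smallest weights repeatedly:
g(6) + e(7) → 13
c(12) + 13 → 25
b(17) + a(18) → 35
d(19) + 25 → 44
f(29) + 35 → 64
44 + 64 → 108
Total encoded bits = sum of merged weights = 13 + 25 + 35 + 44 + 64 + 108 = 289.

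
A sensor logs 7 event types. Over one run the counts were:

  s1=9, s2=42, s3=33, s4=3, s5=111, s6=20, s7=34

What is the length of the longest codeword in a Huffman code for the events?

Merge the two lowest-weight nodes at each step:
s4(3) + s1(9) → 12
12 + s6(20) → 32
32 + s3(33) → 65
s7(34) + s2(42) → 76
65 + 76 → 141
s5(111) + 141 → 252
Maximum depth reached is 5.

5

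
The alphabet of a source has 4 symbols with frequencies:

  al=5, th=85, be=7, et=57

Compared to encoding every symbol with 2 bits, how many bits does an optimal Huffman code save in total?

Fixed-length: 2 bits × 154 symbols = 308 bits.
Huffman merges:
merge al(5) and be(7): 12
merge 12 and et(57): 69
merge 69 and th(85): 154
Huffman total = 12 + 69 + 154 = 235 bits.
Saving = 308 − 235 = 73 bits.

73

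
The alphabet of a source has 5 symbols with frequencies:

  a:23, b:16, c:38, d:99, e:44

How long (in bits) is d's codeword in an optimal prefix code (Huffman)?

1

Huffman merges, smallest pair first:
b(16) + a(23) → 39
c(38) + 39 → 77
e(44) + 77 → 121
d(99) + 121 → 220
d sits one level below the root: a 1-bit codeword.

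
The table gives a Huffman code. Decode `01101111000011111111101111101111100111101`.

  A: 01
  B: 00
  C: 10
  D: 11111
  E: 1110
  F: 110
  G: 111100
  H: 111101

Read left to right; each codeword is recognised as soon as it completes (prefix code):
  01→A | 10→C | 111100→G | 00→B | 11111→D | 111101→H | 111101→H | 111100→G | 111101→H
Decoded message: ACGBDHHGH

ACGBDHHGH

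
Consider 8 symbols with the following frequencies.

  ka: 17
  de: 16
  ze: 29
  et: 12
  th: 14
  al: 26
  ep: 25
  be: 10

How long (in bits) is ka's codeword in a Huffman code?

Build the tree from the bottom:
be(10) + et(12) → 22
th(14) + de(16) → 30
ka(17) + 22 → 39
ep(25) + al(26) → 51
ze(29) + 30 → 59
39 + 51 → 90
59 + 90 → 149
ka sits 3 levels below the root, so its codeword is 3 bits.

3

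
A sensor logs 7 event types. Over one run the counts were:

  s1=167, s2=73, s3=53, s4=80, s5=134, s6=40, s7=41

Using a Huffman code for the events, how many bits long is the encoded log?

1544

Merge the two smallest weights repeatedly:
merge s6(40) and s7(41): 81
merge s3(53) and s2(73): 126
merge s4(80) and 81: 161
merge 126 and s5(134): 260
merge 161 and s1(167): 328
merge 260 and 328: 588
The encoded length is the sum of every internal node's weight: 81 + 126 + 161 + 260 + 328 + 588 = 1544 bits.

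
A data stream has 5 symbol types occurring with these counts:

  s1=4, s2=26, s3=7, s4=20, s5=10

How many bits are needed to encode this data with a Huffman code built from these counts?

140

Build the Huffman tree bottom-up:
merge s1(4) and s3(7): 11
merge s5(10) and 11: 21
merge s4(20) and 21: 41
merge s2(26) and 41: 67
Total encoded bits = sum of merged weights = 11 + 21 + 41 + 67 = 140.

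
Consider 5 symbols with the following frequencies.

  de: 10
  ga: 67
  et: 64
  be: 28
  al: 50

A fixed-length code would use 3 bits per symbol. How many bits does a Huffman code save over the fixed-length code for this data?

Fixed-length: 3 bits × 219 symbols = 657 bits.
Huffman merges:
de(10) + be(28) → 38
38 + al(50) → 88
et(64) + ga(67) → 131
88 + 131 → 219
Huffman total = 38 + 88 + 131 + 219 = 476 bits.
Saving = 657 − 476 = 181 bits.

181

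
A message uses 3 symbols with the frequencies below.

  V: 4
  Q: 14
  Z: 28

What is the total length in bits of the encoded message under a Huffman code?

64

Greedily combine the two least-frequent nodes:
merge V(4) and Q(14): 18
merge 18 and Z(28): 46
Total encoded bits = sum of merged weights = 18 + 46 = 64.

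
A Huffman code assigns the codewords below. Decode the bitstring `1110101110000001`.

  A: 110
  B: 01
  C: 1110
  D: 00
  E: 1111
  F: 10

CFCDDB

Read left to right; each codeword is recognised as soon as it completes (prefix code):
  1110→C | 10→F | 1110→C | 00→D | 00→D | 01→B
Decoded message: CFCDDB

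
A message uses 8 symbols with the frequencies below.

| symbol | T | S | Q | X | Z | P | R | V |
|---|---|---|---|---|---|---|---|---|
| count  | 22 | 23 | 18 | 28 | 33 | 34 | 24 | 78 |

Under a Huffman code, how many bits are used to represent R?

3

Build the tree from the bottom:
merge Q(18) and T(22): 40
merge S(23) and R(24): 47
merge X(28) and Z(33): 61
merge P(34) and 40: 74
merge 47 and 61: 108
merge 74 and V(78): 152
merge 108 and 152: 260
R's leaf is at depth 3, giving a 3-bit codeword.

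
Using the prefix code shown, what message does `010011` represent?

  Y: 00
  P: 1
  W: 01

Read left to right; each codeword is recognised as soon as it completes (prefix code):
  01→W | 00→Y | 1→P | 1→P
Decoded message: WYPP

WYPP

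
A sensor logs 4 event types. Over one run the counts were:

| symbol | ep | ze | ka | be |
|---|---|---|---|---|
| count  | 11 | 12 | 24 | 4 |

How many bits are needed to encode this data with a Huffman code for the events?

93

Merge the two smallest weights repeatedly:
combine be(4), ep(11) → 15
combine ze(12), 15 → 27
combine ka(24), 27 → 51
Total encoded bits = sum of merged weights = 15 + 27 + 51 = 93.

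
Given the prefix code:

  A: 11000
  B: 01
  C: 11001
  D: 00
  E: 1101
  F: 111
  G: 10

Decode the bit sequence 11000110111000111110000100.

Read left to right; each codeword is recognised as soon as it completes (prefix code):
  11000→A | 1101→E | 11000→A | 111→F | 11000→A | 01→B | 00→D
Decoded message: AEAFABD

AEAFABD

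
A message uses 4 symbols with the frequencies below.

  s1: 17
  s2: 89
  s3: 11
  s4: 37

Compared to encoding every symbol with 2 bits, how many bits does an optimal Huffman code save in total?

Fixed-length: 2 bits × 154 symbols = 308 bits.
Huffman merges:
s3(11) + s1(17) → 28
28 + s4(37) → 65
65 + s2(89) → 154
Huffman total = 28 + 65 + 154 = 247 bits.
Saving = 308 − 247 = 61 bits.

61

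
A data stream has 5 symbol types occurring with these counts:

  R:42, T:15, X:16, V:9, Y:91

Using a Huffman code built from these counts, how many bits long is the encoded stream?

319

Build the Huffman tree bottom-up:
merge V(9) and T(15): 24
merge X(16) and 24: 40
merge 40 and R(42): 82
merge 82 and Y(91): 173
The encoded length is the sum of every internal node's weight: 24 + 40 + 82 + 173 = 319 bits.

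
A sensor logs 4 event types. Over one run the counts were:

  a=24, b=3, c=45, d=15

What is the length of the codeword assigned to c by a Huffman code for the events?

Repeatedly merge the two smallest:
merge b(3) and d(15): 18
merge 18 and a(24): 42
merge 42 and c(45): 87
c sits one level below the root: a 1-bit codeword.

1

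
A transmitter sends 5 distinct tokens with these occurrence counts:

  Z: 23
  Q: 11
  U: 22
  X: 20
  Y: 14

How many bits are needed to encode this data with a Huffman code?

Greedily combine the two least-frequent nodes:
Q(11) + Y(14) → 25
X(20) + U(22) → 42
Z(23) + 25 → 48
42 + 48 → 90
The encoded length is the sum of every internal node's weight: 25 + 42 + 48 + 90 = 205 bits.

205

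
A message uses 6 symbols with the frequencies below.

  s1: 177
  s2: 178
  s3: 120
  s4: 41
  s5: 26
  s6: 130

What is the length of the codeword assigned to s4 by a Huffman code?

Repeatedly merge the two smallest:
combine s5(26), s4(41) → 67
combine 67, s3(120) → 187
combine s6(130), s1(177) → 307
combine s2(178), 187 → 365
combine 307, 365 → 672
s4 sits 4 levels below the root, so its codeword is 4 bits.

4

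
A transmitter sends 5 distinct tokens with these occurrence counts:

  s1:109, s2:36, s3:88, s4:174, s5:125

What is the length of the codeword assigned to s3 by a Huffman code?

Huffman merges, smallest pair first:
merge s2(36) and s3(88): 124
merge s1(109) and 124: 233
merge s5(125) and s4(174): 299
merge 233 and 299: 532
The subtree containing s3 is merged 3 times, so code length = 3.

3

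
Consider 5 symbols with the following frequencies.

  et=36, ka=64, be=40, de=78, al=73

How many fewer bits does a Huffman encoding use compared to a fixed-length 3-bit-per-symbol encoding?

215

Fixed-length: 3 bits × 291 symbols = 873 bits.
Huffman merges:
merge et(36) and be(40): 76
merge ka(64) and al(73): 137
merge 76 and de(78): 154
merge 137 and 154: 291
Huffman total = 76 + 137 + 154 + 291 = 658 bits.
Saving = 873 − 658 = 215 bits.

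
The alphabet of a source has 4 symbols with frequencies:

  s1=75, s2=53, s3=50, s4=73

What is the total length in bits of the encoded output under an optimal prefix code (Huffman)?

Build the Huffman tree bottom-up:
combine s3(50), s2(53) → 103
combine s4(73), s1(75) → 148
combine 103, 148 → 251
The encoded length is the sum of every internal node's weight: 103 + 148 + 251 = 502 bits.

502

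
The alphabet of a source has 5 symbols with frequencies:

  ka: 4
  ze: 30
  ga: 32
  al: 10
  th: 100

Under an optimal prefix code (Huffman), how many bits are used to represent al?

4

Repeatedly merge the two smallest:
ka(4) + al(10) → 14
14 + ze(30) → 44
ga(32) + 44 → 76
76 + th(100) → 176
The subtree containing al is merged 4 times, so code length = 4.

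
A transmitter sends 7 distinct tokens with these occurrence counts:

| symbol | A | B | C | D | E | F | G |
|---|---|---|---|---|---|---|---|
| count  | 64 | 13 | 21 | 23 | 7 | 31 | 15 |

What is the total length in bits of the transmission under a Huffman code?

447

Greedily combine the two least-frequent nodes:
E(7) + B(13) → 20
G(15) + 20 → 35
C(21) + D(23) → 44
F(31) + 35 → 66
44 + A(64) → 108
66 + 108 → 174
Total encoded bits = sum of merged weights = 20 + 35 + 44 + 66 + 108 + 174 = 447.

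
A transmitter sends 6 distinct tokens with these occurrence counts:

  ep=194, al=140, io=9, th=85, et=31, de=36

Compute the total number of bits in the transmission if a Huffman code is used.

Build the Huffman tree bottom-up:
merge io(9) and et(31): 40
merge de(36) and 40: 76
merge 76 and th(85): 161
merge al(140) and 161: 301
merge ep(194) and 301: 495
Each symbol's bit-cost is frequency × depth; summing gives 1073 bits (equivalently 40 + 76 + 161 + 301 + 495).

1073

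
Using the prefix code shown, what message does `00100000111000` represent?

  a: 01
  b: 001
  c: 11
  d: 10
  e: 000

bebce

Read left to right; each codeword is recognised as soon as it completes (prefix code):
  001→b | 000→e | 001→b | 11→c | 000→e
Decoded message: bebce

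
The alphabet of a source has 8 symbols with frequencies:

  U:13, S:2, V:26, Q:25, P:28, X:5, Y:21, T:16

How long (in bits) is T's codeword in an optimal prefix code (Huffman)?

Build the tree from the bottom:
merge S(2) and X(5): 7
merge 7 and U(13): 20
merge T(16) and 20: 36
merge Y(21) and Q(25): 46
merge V(26) and P(28): 54
merge 36 and 46: 82
merge 54 and 82: 136
The subtree containing T is merged 3 times, so code length = 3.

3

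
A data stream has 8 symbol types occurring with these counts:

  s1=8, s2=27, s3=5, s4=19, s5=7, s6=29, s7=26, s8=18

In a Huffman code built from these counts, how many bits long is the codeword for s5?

5

Huffman merges, smallest pair first:
combine s3(5), s5(7) → 12
combine s1(8), 12 → 20
combine s8(18), s4(19) → 37
combine 20, s7(26) → 46
combine s2(27), s6(29) → 56
combine 37, 46 → 83
combine 56, 83 → 139
s5's leaf is at depth 5, giving a 5-bit codeword.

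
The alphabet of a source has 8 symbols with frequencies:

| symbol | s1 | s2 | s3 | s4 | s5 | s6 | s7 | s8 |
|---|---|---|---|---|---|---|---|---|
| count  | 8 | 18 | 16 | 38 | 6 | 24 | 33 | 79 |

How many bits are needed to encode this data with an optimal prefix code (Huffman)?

Merge the two smallest weights repeatedly:
s5(6) + s1(8) → 14
14 + s3(16) → 30
s2(18) + s6(24) → 42
30 + s7(33) → 63
s4(38) + 42 → 80
63 + s8(79) → 142
80 + 142 → 222
Each symbol's bit-cost is frequency × depth; summing gives 593 bits (equivalently 14 + 30 + 42 + 63 + 80 + 142 + 222).

593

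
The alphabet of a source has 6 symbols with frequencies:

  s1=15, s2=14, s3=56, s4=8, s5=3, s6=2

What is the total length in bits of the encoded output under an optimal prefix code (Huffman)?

185

Merge the two smallest weights repeatedly:
combine s6(2), s5(3) → 5
combine 5, s4(8) → 13
combine 13, s2(14) → 27
combine s1(15), 27 → 42
combine 42, s3(56) → 98
The encoded length is the sum of every internal node's weight: 5 + 13 + 27 + 42 + 98 = 185 bits.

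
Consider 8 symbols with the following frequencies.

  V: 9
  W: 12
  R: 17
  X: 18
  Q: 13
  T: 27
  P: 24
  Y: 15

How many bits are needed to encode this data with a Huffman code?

399

Merge the two smallest weights repeatedly:
V(9) + W(12) → 21
Q(13) + Y(15) → 28
R(17) + X(18) → 35
21 + P(24) → 45
T(27) + 28 → 55
35 + 45 → 80
55 + 80 → 135
Total encoded bits = sum of merged weights = 21 + 28 + 35 + 45 + 55 + 80 + 135 = 399.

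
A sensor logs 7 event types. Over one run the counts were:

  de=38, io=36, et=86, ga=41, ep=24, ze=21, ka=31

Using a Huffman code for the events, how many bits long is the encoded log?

Merge the two smallest weights repeatedly:
ze(21) + ep(24) → 45
ka(31) + io(36) → 67
de(38) + ga(41) → 79
45 + 67 → 112
79 + et(86) → 165
112 + 165 → 277
The encoded length is the sum of every internal node's weight: 45 + 67 + 79 + 112 + 165 + 277 = 745 bits.

745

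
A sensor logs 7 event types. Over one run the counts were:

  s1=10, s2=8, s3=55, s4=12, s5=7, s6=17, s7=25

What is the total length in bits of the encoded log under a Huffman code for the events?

329

Merge the two smallest weights repeatedly:
merge s5(7) and s2(8): 15
merge s1(10) and s4(12): 22
merge 15 and s6(17): 32
merge 22 and s7(25): 47
merge 32 and 47: 79
merge s3(55) and 79: 134
The encoded length is the sum of every internal node's weight: 15 + 22 + 32 + 47 + 79 + 134 = 329 bits.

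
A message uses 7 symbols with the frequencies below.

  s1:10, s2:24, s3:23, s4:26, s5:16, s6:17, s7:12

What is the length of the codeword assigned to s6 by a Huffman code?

Huffman merges, smallest pair first:
merge s1(10) and s7(12): 22
merge s5(16) and s6(17): 33
merge 22 and s3(23): 45
merge s2(24) and s4(26): 50
merge 33 and 45: 78
merge 50 and 78: 128
s6's leaf is at depth 3, giving a 3-bit codeword.

3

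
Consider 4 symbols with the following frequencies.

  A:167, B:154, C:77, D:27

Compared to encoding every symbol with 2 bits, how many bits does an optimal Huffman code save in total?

63

Fixed-length: 2 bits × 425 symbols = 850 bits.
Huffman merges:
combine D(27), C(77) → 104
combine 104, B(154) → 258
combine A(167), 258 → 425
Huffman total = 104 + 258 + 425 = 787 bits.
Saving = 850 − 787 = 63 bits.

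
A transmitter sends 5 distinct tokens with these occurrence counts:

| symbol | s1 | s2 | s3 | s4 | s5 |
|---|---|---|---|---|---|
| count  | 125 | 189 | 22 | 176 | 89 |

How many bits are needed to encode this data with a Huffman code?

Greedily combine the two least-frequent nodes:
s3(22) + s5(89) → 111
111 + s1(125) → 236
s4(176) + s2(189) → 365
236 + 365 → 601
The encoded length is the sum of every internal node's weight: 111 + 236 + 365 + 601 = 1313 bits.

1313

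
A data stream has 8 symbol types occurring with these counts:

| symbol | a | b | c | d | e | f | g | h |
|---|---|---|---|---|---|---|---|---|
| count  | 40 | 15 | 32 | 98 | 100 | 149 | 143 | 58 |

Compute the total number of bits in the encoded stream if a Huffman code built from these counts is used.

1747

Merge the two smallest weights repeatedly:
combine b(15), c(32) → 47
combine a(40), 47 → 87
combine h(58), 87 → 145
combine d(98), e(100) → 198
combine g(143), 145 → 288
combine f(149), 198 → 347
combine 288, 347 → 635
The encoded length is the sum of every internal node's weight: 47 + 87 + 145 + 198 + 288 + 347 + 635 = 1747 bits.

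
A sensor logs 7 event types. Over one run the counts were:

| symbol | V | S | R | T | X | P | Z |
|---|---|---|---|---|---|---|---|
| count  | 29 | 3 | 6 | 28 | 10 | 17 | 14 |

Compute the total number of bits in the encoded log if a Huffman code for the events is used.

273

Build the Huffman tree bottom-up:
S(3) + R(6) → 9
9 + X(10) → 19
Z(14) + P(17) → 31
19 + T(28) → 47
V(29) + 31 → 60
47 + 60 → 107
The encoded length is the sum of every internal node's weight: 9 + 19 + 31 + 47 + 60 + 107 = 273 bits.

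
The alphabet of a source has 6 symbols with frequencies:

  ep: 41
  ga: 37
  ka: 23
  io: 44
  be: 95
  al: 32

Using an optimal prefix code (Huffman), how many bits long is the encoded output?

677

Greedily combine the two least-frequent nodes:
merge ka(23) and al(32): 55
merge ga(37) and ep(41): 78
merge io(44) and 55: 99
merge 78 and be(95): 173
merge 99 and 173: 272
Each symbol's bit-cost is frequency × depth; summing gives 677 bits (equivalently 55 + 78 + 99 + 173 + 272).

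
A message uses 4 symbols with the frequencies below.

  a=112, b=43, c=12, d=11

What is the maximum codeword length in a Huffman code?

Merge the two lowest-weight nodes at each step:
combine d(11), c(12) → 23
combine 23, b(43) → 66
combine 66, a(112) → 178
The rarest symbols sit at the bottom; the longest codeword is 3 bits.

3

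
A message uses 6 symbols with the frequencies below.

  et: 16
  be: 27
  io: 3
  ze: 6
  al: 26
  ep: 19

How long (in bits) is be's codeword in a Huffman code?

2

Huffman merges, smallest pair first:
combine io(3), ze(6) → 9
combine 9, et(16) → 25
combine ep(19), 25 → 44
combine al(26), be(27) → 53
combine 44, 53 → 97
The subtree containing be is merged 2 times, so code length = 2.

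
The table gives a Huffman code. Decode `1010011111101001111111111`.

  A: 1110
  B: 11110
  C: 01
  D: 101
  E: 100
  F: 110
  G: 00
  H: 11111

DGHDGHH

Read left to right; each codeword is recognised as soon as it completes (prefix code):
  101→D | 00→G | 11111→H | 101→D | 00→G | 11111→H | 11111→H
Decoded message: DGHDGHH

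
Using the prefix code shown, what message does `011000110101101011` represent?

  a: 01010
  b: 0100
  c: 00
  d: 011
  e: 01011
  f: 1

dcdee

Read left to right; each codeword is recognised as soon as it completes (prefix code):
  011→d | 00→c | 011→d | 01011→e | 01011→e
Decoded message: dcdee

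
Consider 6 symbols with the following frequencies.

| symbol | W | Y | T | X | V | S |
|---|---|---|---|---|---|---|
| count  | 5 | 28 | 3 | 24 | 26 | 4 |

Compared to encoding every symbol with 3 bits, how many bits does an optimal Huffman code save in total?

Fixed-length: 3 bits × 90 symbols = 270 bits.
Huffman merges:
T(3) + S(4) → 7
W(5) + 7 → 12
12 + X(24) → 36
V(26) + Y(28) → 54
36 + 54 → 90
Huffman total = 7 + 12 + 36 + 54 + 90 = 199 bits.
Saving = 270 − 199 = 71 bits.

71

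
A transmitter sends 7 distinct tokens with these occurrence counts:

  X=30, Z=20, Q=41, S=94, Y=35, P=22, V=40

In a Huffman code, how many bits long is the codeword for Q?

3

Build the tree from the bottom:
combine Z(20), P(22) → 42
combine X(30), Y(35) → 65
combine V(40), Q(41) → 81
combine 42, 65 → 107
combine 81, S(94) → 175
combine 107, 175 → 282
Q's leaf is at depth 3, giving a 3-bit codeword.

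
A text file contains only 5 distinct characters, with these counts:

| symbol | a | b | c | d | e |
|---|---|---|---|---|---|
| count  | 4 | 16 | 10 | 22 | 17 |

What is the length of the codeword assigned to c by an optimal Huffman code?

3

Build the tree from the bottom:
combine a(4), c(10) → 14
combine 14, b(16) → 30
combine e(17), d(22) → 39
combine 30, 39 → 69
c's leaf is at depth 3, giving a 3-bit codeword.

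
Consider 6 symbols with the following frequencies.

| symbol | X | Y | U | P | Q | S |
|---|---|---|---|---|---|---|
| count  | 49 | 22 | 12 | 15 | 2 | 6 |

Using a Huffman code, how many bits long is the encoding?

226

Build the Huffman tree bottom-up:
Q(2) + S(6) → 8
8 + U(12) → 20
P(15) + 20 → 35
Y(22) + 35 → 57
X(49) + 57 → 106
Each symbol's bit-cost is frequency × depth; summing gives 226 bits (equivalently 8 + 20 + 35 + 57 + 106).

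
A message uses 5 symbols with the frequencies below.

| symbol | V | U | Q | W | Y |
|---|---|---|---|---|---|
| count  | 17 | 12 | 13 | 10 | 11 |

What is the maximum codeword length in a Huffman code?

Merge the two lowest-weight nodes at each step:
merge W(10) and Y(11): 21
merge U(12) and Q(13): 25
merge V(17) and 21: 38
merge 25 and 38: 63
The first pair merged (W, Y) ends up deepest, at depth 3.

3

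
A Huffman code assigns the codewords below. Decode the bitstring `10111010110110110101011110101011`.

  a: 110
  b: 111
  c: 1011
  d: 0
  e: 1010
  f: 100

Read left to right; each codeword is recognised as soon as it completes (prefix code):
  1011→c | 1010→e | 110→a | 110→a | 110→a | 1010→e | 111→b | 1010→e | 1011→c
Decoded message: ceaaaebec

ceaaaebec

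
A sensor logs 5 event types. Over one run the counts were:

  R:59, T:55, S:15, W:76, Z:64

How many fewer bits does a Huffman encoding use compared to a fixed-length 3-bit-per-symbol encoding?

199

Fixed-length: 3 bits × 269 symbols = 807 bits.
Huffman merges:
merge S(15) and T(55): 70
merge R(59) and Z(64): 123
merge 70 and W(76): 146
merge 123 and 146: 269
Huffman total = 70 + 123 + 146 + 269 = 608 bits.
Saving = 807 − 608 = 199 bits.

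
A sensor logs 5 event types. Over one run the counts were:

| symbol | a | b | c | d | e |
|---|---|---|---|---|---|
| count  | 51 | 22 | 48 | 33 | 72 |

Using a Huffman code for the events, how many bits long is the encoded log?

Merge the two smallest weights repeatedly:
b(22) + d(33) → 55
c(48) + a(51) → 99
55 + e(72) → 127
99 + 127 → 226
Each symbol's bit-cost is frequency × depth; summing gives 507 bits (equivalently 55 + 99 + 127 + 226).

507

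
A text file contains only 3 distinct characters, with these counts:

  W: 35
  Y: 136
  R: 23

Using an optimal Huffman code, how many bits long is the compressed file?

252

Greedily combine the two least-frequent nodes:
combine R(23), W(35) → 58
combine 58, Y(136) → 194
Each symbol's bit-cost is frequency × depth; summing gives 252 bits (equivalently 58 + 194).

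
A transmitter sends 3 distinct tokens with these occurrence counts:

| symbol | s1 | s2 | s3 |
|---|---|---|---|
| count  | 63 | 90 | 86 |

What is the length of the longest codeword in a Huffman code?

2

Merge the two lowest-weight nodes at each step:
combine s1(63), s3(86) → 149
combine s2(90), 149 → 239
The first pair merged (s1, s3) ends up deepest, at depth 2.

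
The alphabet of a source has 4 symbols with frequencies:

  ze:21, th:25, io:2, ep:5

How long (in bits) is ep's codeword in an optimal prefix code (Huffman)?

Build the tree from the bottom:
merge io(2) and ep(5): 7
merge 7 and ze(21): 28
merge th(25) and 28: 53
ep sits 3 levels below the root, so its codeword is 3 bits.

3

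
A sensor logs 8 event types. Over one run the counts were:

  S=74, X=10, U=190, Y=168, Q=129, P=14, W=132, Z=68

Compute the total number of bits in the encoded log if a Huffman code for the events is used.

2113

Greedily combine the two least-frequent nodes:
X(10) + P(14) → 24
24 + Z(68) → 92
S(74) + 92 → 166
Q(129) + W(132) → 261
166 + Y(168) → 334
U(190) + 261 → 451
334 + 451 → 785
The encoded length is the sum of every internal node's weight: 24 + 92 + 166 + 261 + 334 + 451 + 785 = 2113 bits.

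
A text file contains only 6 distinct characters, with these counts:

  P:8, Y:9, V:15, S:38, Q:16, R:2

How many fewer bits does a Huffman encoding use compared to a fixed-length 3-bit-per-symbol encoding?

66

Fixed-length: 3 bits × 88 symbols = 264 bits.
Huffman merges:
R(2) + P(8) → 10
Y(9) + 10 → 19
V(15) + Q(16) → 31
19 + 31 → 50
S(38) + 50 → 88
Huffman total = 10 + 19 + 31 + 50 + 88 = 198 bits.
Saving = 264 − 198 = 66 bits.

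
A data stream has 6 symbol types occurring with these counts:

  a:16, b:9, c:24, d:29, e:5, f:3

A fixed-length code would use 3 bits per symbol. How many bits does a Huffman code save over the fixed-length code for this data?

61

Fixed-length: 3 bits × 86 symbols = 258 bits.
Huffman merges:
combine f(3), e(5) → 8
combine 8, b(9) → 17
combine a(16), 17 → 33
combine c(24), d(29) → 53
combine 33, 53 → 86
Huffman total = 8 + 17 + 33 + 53 + 86 = 197 bits.
Saving = 258 − 197 = 61 bits.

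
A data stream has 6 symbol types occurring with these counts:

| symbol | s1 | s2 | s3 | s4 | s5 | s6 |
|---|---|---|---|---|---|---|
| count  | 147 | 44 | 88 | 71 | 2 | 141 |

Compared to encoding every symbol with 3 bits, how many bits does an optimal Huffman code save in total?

Fixed-length: 3 bits × 493 symbols = 1479 bits.
Huffman merges:
s5(2) + s2(44) → 46
46 + s4(71) → 117
s3(88) + 117 → 205
s6(141) + s1(147) → 288
205 + 288 → 493
Huffman total = 46 + 117 + 205 + 288 + 493 = 1149 bits.
Saving = 1479 − 1149 = 330 bits.

330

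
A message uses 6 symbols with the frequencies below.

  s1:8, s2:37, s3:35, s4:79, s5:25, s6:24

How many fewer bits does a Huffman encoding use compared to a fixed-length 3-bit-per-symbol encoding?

Fixed-length: 3 bits × 208 symbols = 624 bits.
Huffman merges:
s1(8) + s6(24) → 32
s5(25) + 32 → 57
s3(35) + s2(37) → 72
57 + 72 → 129
s4(79) + 129 → 208
Huffman total = 32 + 57 + 72 + 129 + 208 = 498 bits.
Saving = 624 − 498 = 126 bits.

126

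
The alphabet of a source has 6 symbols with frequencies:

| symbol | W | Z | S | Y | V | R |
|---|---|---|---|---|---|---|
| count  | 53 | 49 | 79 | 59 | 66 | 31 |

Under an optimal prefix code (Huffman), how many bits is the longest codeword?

3

Merge the two lowest-weight nodes at each step:
merge R(31) and Z(49): 80
merge W(53) and Y(59): 112
merge V(66) and S(79): 145
merge 80 and 112: 192
merge 145 and 192: 337
The first pair merged (R, Z) ends up deepest, at depth 3.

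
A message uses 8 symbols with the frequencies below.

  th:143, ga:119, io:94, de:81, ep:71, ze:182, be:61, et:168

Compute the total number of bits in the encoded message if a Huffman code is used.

2707

Greedily combine the two least-frequent nodes:
merge be(61) and ep(71): 132
merge de(81) and io(94): 175
merge ga(119) and 132: 251
merge th(143) and et(168): 311
merge 175 and ze(182): 357
merge 251 and 311: 562
merge 357 and 562: 919
Total encoded bits = sum of merged weights = 132 + 175 + 251 + 311 + 357 + 562 + 919 = 2707.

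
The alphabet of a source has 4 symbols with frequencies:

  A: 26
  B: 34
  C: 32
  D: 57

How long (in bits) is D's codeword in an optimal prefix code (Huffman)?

2

Repeatedly merge the two smallest:
combine A(26), C(32) → 58
combine B(34), D(57) → 91
combine 58, 91 → 149
D's leaf is at depth 2, giving a 2-bit codeword.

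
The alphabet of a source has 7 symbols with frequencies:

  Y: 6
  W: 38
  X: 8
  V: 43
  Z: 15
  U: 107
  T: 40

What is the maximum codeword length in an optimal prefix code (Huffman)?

5

Merge the two lowest-weight nodes at each step:
combine Y(6), X(8) → 14
combine 14, Z(15) → 29
combine 29, W(38) → 67
combine T(40), V(43) → 83
combine 67, 83 → 150
combine U(107), 150 → 257
The rarest symbols sit at the bottom; the longest codeword is 5 bits.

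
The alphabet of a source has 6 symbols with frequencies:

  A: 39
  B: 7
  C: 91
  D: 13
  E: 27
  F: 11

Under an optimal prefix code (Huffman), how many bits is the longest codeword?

Merge the two lowest-weight nodes at each step:
combine B(7), F(11) → 18
combine D(13), 18 → 31
combine E(27), 31 → 58
combine A(39), 58 → 97
combine C(91), 97 → 188
The first pair merged (B, F) ends up deepest, at depth 5.

5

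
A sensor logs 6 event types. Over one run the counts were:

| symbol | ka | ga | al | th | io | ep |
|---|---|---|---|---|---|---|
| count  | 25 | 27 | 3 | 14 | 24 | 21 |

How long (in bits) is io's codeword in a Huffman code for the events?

2

Huffman merges, smallest pair first:
al(3) + th(14) → 17
17 + ep(21) → 38
io(24) + ka(25) → 49
ga(27) + 38 → 65
49 + 65 → 114
io's leaf is at depth 2, giving a 2-bit codeword.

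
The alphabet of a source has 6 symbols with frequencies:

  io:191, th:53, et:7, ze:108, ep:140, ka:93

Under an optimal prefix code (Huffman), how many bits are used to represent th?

4

Huffman merges, smallest pair first:
et(7) + th(53) → 60
60 + ka(93) → 153
ze(108) + ep(140) → 248
153 + io(191) → 344
248 + 344 → 592
th's leaf is at depth 4, giving a 4-bit codeword.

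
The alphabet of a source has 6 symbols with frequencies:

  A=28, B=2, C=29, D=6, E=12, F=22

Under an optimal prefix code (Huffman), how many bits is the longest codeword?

Merge the two lowest-weight nodes at each step:
combine B(2), D(6) → 8
combine 8, E(12) → 20
combine 20, F(22) → 42
combine A(28), C(29) → 57
combine 42, 57 → 99
The rarest symbols sit at the bottom; the longest codeword is 4 bits.

4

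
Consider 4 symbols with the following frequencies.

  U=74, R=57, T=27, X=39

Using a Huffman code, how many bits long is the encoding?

Build the Huffman tree bottom-up:
merge T(27) and X(39): 66
merge R(57) and 66: 123
merge U(74) and 123: 197
The encoded length is the sum of every internal node's weight: 66 + 123 + 197 = 386 bits.

386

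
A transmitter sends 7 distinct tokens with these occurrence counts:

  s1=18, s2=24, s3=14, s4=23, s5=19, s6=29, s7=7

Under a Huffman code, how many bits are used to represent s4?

Build the tree from the bottom:
s7(7) + s3(14) → 21
s1(18) + s5(19) → 37
21 + s4(23) → 44
s2(24) + s6(29) → 53
37 + 44 → 81
53 + 81 → 134
s4's leaf is at depth 3, giving a 3-bit codeword.

3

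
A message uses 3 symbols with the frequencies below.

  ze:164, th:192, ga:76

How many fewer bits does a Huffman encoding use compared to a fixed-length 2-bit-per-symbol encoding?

192

Fixed-length: 2 bits × 432 symbols = 864 bits.
Huffman merges:
ga(76) + ze(164) → 240
th(192) + 240 → 432
Huffman total = 240 + 432 = 672 bits.
Saving = 864 − 672 = 192 bits.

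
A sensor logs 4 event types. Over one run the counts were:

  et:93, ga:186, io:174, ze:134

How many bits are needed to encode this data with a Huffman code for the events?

Greedily combine the two least-frequent nodes:
merge et(93) and ze(134): 227
merge io(174) and ga(186): 360
merge 227 and 360: 587
Total encoded bits = sum of merged weights = 227 + 360 + 587 = 1174.

1174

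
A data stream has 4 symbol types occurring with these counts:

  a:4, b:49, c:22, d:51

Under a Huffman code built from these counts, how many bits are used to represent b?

2

Build the tree from the bottom:
a(4) + c(22) → 26
26 + b(49) → 75
d(51) + 75 → 126
b's leaf is at depth 2, giving a 2-bit codeword.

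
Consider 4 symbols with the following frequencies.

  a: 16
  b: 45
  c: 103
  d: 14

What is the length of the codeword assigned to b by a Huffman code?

Build the tree from the bottom:
combine d(14), a(16) → 30
combine 30, b(45) → 75
combine 75, c(103) → 178
The subtree containing b is merged 2 times, so code length = 2.

2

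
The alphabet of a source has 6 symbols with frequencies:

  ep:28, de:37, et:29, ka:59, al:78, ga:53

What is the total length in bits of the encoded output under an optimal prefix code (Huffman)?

Greedily combine the two least-frequent nodes:
ep(28) + et(29) → 57
de(37) + ga(53) → 90
57 + ka(59) → 116
al(78) + 90 → 168
116 + 168 → 284
Total encoded bits = sum of merged weights = 57 + 90 + 116 + 168 + 284 = 715.

715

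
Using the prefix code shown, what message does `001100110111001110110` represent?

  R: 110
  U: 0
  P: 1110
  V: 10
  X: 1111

UURURPUPR

Read left to right; each codeword is recognised as soon as it completes (prefix code):
  0→U | 0→U | 110→R | 0→U | 110→R | 1110→P | 0→U | 1110→P | 110→R
Decoded message: UURURPUPR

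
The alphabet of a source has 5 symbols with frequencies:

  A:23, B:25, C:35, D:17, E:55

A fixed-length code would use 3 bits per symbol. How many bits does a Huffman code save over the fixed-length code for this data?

115

Fixed-length: 3 bits × 155 symbols = 465 bits.
Huffman merges:
merge D(17) and A(23): 40
merge B(25) and C(35): 60
merge 40 and E(55): 95
merge 60 and 95: 155
Huffman total = 40 + 60 + 95 + 155 = 350 bits.
Saving = 465 − 350 = 115 bits.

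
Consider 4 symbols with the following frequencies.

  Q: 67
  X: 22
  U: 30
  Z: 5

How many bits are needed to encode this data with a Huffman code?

208

Merge the two smallest weights repeatedly:
combine Z(5), X(22) → 27
combine 27, U(30) → 57
combine 57, Q(67) → 124
The encoded length is the sum of every internal node's weight: 27 + 57 + 124 = 208 bits.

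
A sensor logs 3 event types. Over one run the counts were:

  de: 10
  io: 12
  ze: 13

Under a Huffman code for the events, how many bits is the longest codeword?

Merge the two lowest-weight nodes at each step:
combine de(10), io(12) → 22
combine ze(13), 22 → 35
The first pair merged (de, io) ends up deepest, at depth 2.

2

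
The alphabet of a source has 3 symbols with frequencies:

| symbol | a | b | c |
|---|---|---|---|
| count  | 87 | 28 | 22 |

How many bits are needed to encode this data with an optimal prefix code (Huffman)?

187

Build the Huffman tree bottom-up:
c(22) + b(28) → 50
50 + a(87) → 137
The encoded length is the sum of every internal node's weight: 50 + 137 = 187 bits.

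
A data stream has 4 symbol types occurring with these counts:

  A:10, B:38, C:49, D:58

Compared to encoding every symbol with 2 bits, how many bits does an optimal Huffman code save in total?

10

Fixed-length: 2 bits × 155 symbols = 310 bits.
Huffman merges:
A(10) + B(38) → 48
48 + C(49) → 97
D(58) + 97 → 155
Huffman total = 48 + 97 + 155 = 300 bits.
Saving = 310 − 300 = 10 bits.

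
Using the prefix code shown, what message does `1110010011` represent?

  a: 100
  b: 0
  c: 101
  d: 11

Read left to right; each codeword is recognised as soon as it completes (prefix code):
  11→d | 100→a | 100→a | 11→d
Decoded message: daad

daad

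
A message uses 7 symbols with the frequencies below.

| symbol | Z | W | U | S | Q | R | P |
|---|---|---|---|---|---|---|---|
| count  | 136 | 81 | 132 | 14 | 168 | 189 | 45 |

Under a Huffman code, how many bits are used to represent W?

3

Repeatedly merge the two smallest:
merge S(14) and P(45): 59
merge 59 and W(81): 140
merge U(132) and Z(136): 268
merge 140 and Q(168): 308
merge R(189) and 268: 457
merge 308 and 457: 765
W's leaf is at depth 3, giving a 3-bit codeword.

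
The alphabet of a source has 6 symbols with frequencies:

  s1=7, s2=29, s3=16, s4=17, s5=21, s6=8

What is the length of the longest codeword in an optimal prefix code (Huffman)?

Merge the two lowest-weight nodes at each step:
merge s1(7) and s6(8): 15
merge 15 and s3(16): 31
merge s4(17) and s5(21): 38
merge s2(29) and 31: 60
merge 38 and 60: 98
Maximum depth reached is 4.

4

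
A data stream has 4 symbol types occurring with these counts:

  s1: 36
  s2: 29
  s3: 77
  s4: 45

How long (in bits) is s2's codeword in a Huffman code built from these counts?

Huffman merges, smallest pair first:
merge s2(29) and s1(36): 65
merge s4(45) and 65: 110
merge s3(77) and 110: 187
s2 sits 3 levels below the root, so its codeword is 3 bits.

3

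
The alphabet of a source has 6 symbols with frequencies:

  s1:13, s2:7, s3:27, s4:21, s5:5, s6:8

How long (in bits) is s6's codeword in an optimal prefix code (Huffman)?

Repeatedly merge the two smallest:
combine s5(5), s2(7) → 12
combine s6(8), 12 → 20
combine s1(13), 20 → 33
combine s4(21), s3(27) → 48
combine 33, 48 → 81
The subtree containing s6 is merged 3 times, so code length = 3.

3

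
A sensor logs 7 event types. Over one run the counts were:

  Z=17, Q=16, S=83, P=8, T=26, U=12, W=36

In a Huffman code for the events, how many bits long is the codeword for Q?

4

Build the tree from the bottom:
combine P(8), U(12) → 20
combine Q(16), Z(17) → 33
combine 20, T(26) → 46
combine 33, W(36) → 69
combine 46, 69 → 115
combine S(83), 115 → 198
The subtree containing Q is merged 4 times, so code length = 4.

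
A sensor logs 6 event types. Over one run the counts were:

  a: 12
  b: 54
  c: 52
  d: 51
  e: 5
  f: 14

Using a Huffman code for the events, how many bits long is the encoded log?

424

Build the Huffman tree bottom-up:
e(5) + a(12) → 17
f(14) + 17 → 31
31 + d(51) → 82
c(52) + b(54) → 106
82 + 106 → 188
Each symbol's bit-cost is frequency × depth; summing gives 424 bits (equivalently 17 + 31 + 82 + 106 + 188).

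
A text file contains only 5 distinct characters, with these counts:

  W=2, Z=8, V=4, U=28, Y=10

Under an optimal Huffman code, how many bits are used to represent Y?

2

Huffman merges, smallest pair first:
merge W(2) and V(4): 6
merge 6 and Z(8): 14
merge Y(10) and 14: 24
merge 24 and U(28): 52
The subtree containing Y is merged 2 times, so code length = 2.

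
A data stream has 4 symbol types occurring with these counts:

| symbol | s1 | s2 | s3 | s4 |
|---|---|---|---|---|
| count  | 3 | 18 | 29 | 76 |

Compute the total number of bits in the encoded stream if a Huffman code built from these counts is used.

197

Build the Huffman tree bottom-up:
merge s1(3) and s2(18): 21
merge 21 and s3(29): 50
merge 50 and s4(76): 126
Total encoded bits = sum of merged weights = 21 + 50 + 126 = 197.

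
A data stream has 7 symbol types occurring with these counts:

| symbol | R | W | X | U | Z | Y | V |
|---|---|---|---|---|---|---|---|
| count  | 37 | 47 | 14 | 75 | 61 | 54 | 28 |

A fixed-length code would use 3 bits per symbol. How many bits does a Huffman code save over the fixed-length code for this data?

94

Fixed-length: 3 bits × 316 symbols = 948 bits.
Huffman merges:
X(14) + V(28) → 42
R(37) + 42 → 79
W(47) + Y(54) → 101
Z(61) + U(75) → 136
79 + 101 → 180
136 + 180 → 316
Huffman total = 42 + 79 + 101 + 136 + 180 + 316 = 854 bits.
Saving = 948 − 854 = 94 bits.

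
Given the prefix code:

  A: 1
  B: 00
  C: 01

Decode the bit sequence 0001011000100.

BCCABCB

Read left to right; each codeword is recognised as soon as it completes (prefix code):
  00→B | 01→C | 01→C | 1→A | 00→B | 01→C | 00→B
Decoded message: BCCABCB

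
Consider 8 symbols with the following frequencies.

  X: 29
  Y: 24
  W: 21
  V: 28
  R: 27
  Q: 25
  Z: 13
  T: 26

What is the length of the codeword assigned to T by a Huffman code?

Huffman merges, smallest pair first:
merge Z(13) and W(21): 34
merge Y(24) and Q(25): 49
merge T(26) and R(27): 53
merge V(28) and X(29): 57
merge 34 and 49: 83
merge 53 and 57: 110
merge 83 and 110: 193
T sits 3 levels below the root, so its codeword is 3 bits.

3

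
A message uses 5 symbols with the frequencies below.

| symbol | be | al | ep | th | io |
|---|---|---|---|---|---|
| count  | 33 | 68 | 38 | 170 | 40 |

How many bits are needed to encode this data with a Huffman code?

707

Greedily combine the two least-frequent nodes:
merge be(33) and ep(38): 71
merge io(40) and al(68): 108
merge 71 and 108: 179
merge th(170) and 179: 349
Total encoded bits = sum of merged weights = 71 + 108 + 179 + 349 = 707.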